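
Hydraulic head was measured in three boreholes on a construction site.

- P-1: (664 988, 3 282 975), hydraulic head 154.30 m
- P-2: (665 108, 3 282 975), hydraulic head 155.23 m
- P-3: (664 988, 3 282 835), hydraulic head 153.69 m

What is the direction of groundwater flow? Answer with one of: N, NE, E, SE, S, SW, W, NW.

∂h/∂x = (155.23 − 154.30) / (665108 − 664988) = +0.007750
∂h/∂y = (153.69 − 154.30) / (3282835 − 3282975) = +0.004357
Flow = −∇h = (-0.007750 east, -0.004357 north), which points southwest.

SW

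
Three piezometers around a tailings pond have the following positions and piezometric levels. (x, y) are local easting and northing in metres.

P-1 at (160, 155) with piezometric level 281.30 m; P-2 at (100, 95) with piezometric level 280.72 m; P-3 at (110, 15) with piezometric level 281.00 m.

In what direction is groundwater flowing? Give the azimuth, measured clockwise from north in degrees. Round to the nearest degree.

280°

Taking P-1 as reference: P-2−P-1 = (-60, -60, -0.58); P-3−P-1 = (-50, -140, -0.30).
Solve a·Δx + b·Δy = Δh: det = (-60)·(-140) − (-50)·(-60) = 5400.
∂h/∂x = [(-0.58)·(-140) − (-0.30)·(-60)] / 5400 = +0.01170
∂h/∂y = [(-60)·(-0.30) − (-50)·(-0.58)] / 5400 = -0.002037
Flow direction (−∇h) has components (-0.01170 E, +0.002037 N).
Azimuth = atan2(E, N) = atan2(-0.01170, +0.002037) = 279.9° ≈ 280°.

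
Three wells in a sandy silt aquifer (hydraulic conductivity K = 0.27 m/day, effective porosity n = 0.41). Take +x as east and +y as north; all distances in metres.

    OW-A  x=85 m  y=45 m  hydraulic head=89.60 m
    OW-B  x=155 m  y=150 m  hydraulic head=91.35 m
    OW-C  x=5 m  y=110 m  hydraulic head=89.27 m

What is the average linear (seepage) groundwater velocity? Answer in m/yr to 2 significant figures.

Differences from OW-A: to OW-B (Δx, Δy, Δh) = (70, 105, +1.75); to OW-C = (-80, 65, -0.33).
Solve a·Δx + b·Δy = Δh: det = 70·65 − (-80)·105 = 12950.
∂h/∂x = [(+1.75)·65 − (-0.33)·105] / 12950 = +0.01146
∂h/∂y = [70·(-0.33) − (-80)·(+1.75)] / 12950 = +0.009027
|∇h| = √(0.01146² + 0.009027²) = 0.01459
Seepage velocity v = K·i/n = 0.27 × 0.01459 / 0.41 = 0.009608 m/day = 3.509 m/yr.

3.5 m/yr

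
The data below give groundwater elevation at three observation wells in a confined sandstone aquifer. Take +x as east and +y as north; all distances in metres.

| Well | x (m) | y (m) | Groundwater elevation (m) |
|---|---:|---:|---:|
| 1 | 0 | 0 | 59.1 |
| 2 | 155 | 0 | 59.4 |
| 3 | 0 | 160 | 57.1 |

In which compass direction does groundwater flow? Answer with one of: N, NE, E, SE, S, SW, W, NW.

∂h/∂x = (59.4 − 59.1) / (155 − 0) = +0.001935
∂h/∂y = (57.1 − 59.1) / (160 − 0) = -0.01250
Flow = −∇h = (-0.001935 east, +0.01250 north), which points north.

N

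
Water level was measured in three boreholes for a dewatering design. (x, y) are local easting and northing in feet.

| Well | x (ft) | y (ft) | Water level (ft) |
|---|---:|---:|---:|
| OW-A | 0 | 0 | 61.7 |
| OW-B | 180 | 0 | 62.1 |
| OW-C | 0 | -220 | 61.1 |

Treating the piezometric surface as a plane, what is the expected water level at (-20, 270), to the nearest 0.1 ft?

62.4 ft

∂h/∂x = (62.1 − 61.7) / (180 − 0) = +0.002222
∂h/∂y = (61.1 − 61.7) / (-220 − 0) = +0.002727
h(-20, 270) = 61.7 + (+0.002222)·(-20) + (+0.002727)·(270) = 61.7 -0.044 +0.736 = 62.392 ft.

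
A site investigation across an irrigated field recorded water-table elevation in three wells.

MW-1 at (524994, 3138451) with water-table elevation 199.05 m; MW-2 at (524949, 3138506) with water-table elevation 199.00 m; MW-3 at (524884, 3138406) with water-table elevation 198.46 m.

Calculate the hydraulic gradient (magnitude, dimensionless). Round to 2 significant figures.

Taking MW-1 as reference: MW-2−MW-1 = (-45, 55, -0.05); MW-3−MW-1 = (-110, -45, -0.59).
Solve a·Δx + b·Δy = Δh: det = (-45)·(-45) − (-110)·55 = 8075.
∂h/∂x = [(-0.05)·(-45) − (-0.59)·55] / 8075 = +0.004297
∂h/∂y = [(-45)·(-0.59) − (-110)·(-0.05)] / 8075 = +0.002607
|∇h| = √(0.004297² + 0.002607²) = 0.005026

0.0050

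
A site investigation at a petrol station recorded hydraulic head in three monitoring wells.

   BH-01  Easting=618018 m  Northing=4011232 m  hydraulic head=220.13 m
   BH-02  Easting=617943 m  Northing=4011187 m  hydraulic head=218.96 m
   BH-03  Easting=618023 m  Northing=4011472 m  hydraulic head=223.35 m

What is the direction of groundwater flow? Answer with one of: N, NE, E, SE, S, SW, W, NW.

Differences from BH-01: to BH-02 (Δx, Δy, Δh) = (-75, -45, -1.17); to BH-03 = (5, 240, +3.22).
Solve a·Δx + b·Δy = Δh: det = (-75)·240 − 5·(-45) = -17775.
∂h/∂x = [(-1.17)·240 − (+3.22)·(-45)] / -17775 = +0.007646
∂h/∂y = [(-75)·(+3.22) − 5·(-1.17)] / -17775 = +0.01326
Flow = −∇h = (-0.007646 east, -0.01326 north), which points southwest.

SW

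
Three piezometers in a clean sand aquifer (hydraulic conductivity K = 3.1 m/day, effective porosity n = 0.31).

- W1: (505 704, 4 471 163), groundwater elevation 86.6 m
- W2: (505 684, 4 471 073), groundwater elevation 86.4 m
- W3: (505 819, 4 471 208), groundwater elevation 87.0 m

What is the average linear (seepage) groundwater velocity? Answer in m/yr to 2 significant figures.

12 m/yr

With h = a·x + b·y + c and W1 as origin, the differences give:
  (-20)·a + (-90)·b = -0.2
  115·a + 45·b = +0.4
Eliminate b (×45 and ×(-90), subtract): 9450·a = 27.00 → a = ∂h/∂x = +0.002857
Back-substitute: b = ∂h/∂y = +0.001587.
|∇h| = √(0.002857² + 0.001587²) = 0.003268
Seepage velocity v = K·i/n = 3.1 × 0.003268 / 0.31 = 0.03268 m/day = 11.94 m/yr.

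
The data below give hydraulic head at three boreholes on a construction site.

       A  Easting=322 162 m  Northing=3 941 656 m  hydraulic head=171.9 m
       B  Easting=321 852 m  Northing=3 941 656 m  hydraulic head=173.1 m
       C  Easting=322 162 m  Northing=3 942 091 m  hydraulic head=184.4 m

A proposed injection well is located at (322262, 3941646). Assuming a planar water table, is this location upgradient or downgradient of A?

downgradient

∂h/∂x = (173.1 − 171.9) / (321852 − 322162) = -0.003871
∂h/∂y = (184.4 − 171.9) / (3942091 − 3941656) = +0.02874
Head at (322262, 3941646) = 171.9 + (-0.003871)·(100) + (+0.02874)·(-10) = 171.23 m.
That is lower than the 171.9 m at A, so the point is downgradient.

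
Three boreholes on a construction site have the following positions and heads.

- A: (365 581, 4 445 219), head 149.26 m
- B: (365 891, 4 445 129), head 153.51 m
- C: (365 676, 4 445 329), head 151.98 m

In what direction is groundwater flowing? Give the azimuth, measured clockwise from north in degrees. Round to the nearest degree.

With h = a·x + b·y + c and A as origin, the differences give:
  310·a + (-90)·b = +4.25
  95·a + 110·b = +2.72
Eliminate b (×110 and ×(-90), subtract): 42650·a = 712.300 → a = ∂h/∂x = +0.01670
Back-substitute: b = ∂h/∂y = +0.01030.
Flow direction (−∇h) has components (-0.01670 E, -0.01030 N).
Azimuth = atan2(E, N) = atan2(-0.01670, -0.01030) = 238.3° ≈ 238°.

238°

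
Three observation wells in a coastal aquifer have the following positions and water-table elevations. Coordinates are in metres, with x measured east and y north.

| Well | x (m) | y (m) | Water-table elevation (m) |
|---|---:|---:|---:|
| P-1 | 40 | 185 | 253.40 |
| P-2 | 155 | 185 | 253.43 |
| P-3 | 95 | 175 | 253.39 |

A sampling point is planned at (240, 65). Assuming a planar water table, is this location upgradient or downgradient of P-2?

Differences from P-1: to P-2 (Δx, Δy, Δh) = (115, 0, +0.03); to P-3 = (55, -10, -0.01).
Determinant of the coordinate differences = 115·(-10) − 55·0 = -1150.
∂h/∂x = [(+0.03)·(-10) − (-0.01)·0] / -1150 = +0.0002609
∂h/∂y = [115·(-0.01) − 55·(+0.03)] / -1150 = +0.002435
Head at (240, 65) = 253.40 + (+0.0002609)·(200) + (+0.002435)·(-120) = 253.16 m.
That is lower than the 253.43 m at P-2, so the point is downgradient.

downgradient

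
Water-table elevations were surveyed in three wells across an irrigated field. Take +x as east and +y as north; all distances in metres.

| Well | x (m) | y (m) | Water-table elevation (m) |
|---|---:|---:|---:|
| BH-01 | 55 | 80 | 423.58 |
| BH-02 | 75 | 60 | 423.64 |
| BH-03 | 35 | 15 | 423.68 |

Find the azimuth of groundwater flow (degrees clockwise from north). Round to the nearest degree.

329°

Taking BH-01 as reference: BH-02−BH-01 = (20, -20, +0.06); BH-03−BH-01 = (-20, -65, +0.10).
Determinant of the coordinate differences = 20·(-65) − (-20)·(-20) = -1700.
∂h/∂x = [(+0.06)·(-65) − (+0.10)·(-20)] / -1700 = +0.001118
∂h/∂y = [20·(+0.10) − (-20)·(+0.06)] / -1700 = -0.001882
Flow direction (−∇h) has components (-0.001118 E, +0.001882 N).
Azimuth = atan2(E, N) = atan2(-0.001118, +0.001882) = 329.3° ≈ 329°.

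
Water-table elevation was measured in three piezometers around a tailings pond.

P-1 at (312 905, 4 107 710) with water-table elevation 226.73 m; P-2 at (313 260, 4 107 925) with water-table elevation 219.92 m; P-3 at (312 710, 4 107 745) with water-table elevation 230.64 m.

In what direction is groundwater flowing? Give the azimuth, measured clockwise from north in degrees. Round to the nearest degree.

093°

Three-point gradient (reference P-1): Δ to P-2 = (355, 215, -6.81), Δ to P-3 = (-195, 35, +3.91).
∂h/∂x = -0.01985, ∂h/∂y = +0.001106 (det = 54350).
Flow direction (−∇h) has components (+0.01985 E, -0.001106 N).
Azimuth = atan2(E, N) = atan2(+0.01985, -0.001106) = 93.2° ≈ 093°.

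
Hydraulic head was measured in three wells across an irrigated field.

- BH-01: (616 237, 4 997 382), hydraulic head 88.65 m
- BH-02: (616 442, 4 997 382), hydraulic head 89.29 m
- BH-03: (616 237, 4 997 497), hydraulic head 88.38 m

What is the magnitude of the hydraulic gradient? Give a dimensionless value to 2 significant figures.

0.0039

∂h/∂x = (89.29 − 88.65) / (616442 − 616237) = +0.003122
∂h/∂y = (88.38 − 88.65) / (4997497 − 4997382) = -0.002348
|∇h| = √(0.003122² + -0.002348²) = 0.003906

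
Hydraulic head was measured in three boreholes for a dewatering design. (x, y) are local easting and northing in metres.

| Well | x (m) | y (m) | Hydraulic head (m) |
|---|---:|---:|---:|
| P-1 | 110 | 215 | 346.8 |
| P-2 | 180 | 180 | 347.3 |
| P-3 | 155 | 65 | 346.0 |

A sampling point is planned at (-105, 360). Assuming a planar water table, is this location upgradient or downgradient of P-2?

Differences from P-1: to P-2 (Δx, Δy, Δh) = (70, -35, +0.5); to P-3 = (45, -150, -0.8).
Solve a·Δx + b·Δy = Δh: det = 70·(-150) − 45·(-35) = -8925.
∂h/∂x = [(+0.5)·(-150) − (-0.8)·(-35)] / -8925 = +0.01154
∂h/∂y = [70·(-0.8) − 45·(+0.5)] / -8925 = +0.008796
Head at (-105, 360) = 346.8 + (+0.01154)·(-215) + (+0.008796)·(145) = 345.59 m.
That is lower than the 347.3 m at P-2, so the point is downgradient.

downgradient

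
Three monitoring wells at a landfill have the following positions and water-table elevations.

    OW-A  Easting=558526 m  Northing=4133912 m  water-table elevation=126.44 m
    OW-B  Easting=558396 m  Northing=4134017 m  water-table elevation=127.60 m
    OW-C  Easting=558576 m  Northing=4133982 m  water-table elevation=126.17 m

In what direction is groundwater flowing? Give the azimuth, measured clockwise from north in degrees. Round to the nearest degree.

Taking OW-A as reference: OW-B−OW-A = (-130, 105, +1.16); OW-C−OW-A = (50, 70, -0.27).
Solve a·Δx + b·Δy = Δh: det = (-130)·70 − 50·105 = -14350.
∂h/∂x = [(+1.16)·70 − (-0.27)·105] / -14350 = -0.007634
∂h/∂y = [(-130)·(-0.27) − 50·(+1.16)] / -14350 = +0.001596
Flow direction (−∇h) has components (+0.007634 E, -0.001596 N).
Azimuth = atan2(E, N) = atan2(+0.007634, -0.001596) = 101.8° ≈ 102°.

102°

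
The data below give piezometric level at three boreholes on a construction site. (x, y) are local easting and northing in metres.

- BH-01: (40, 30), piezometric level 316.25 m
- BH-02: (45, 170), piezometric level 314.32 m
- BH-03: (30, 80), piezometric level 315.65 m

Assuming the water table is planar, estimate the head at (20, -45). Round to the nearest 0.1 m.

Differences from BH-01: to BH-02 (Δx, Δy, Δh) = (5, 140, -1.93); to BH-03 = (-10, 50, -0.60).
Determinant of the coordinate differences = 5·50 − (-10)·140 = 1650.
∂h/∂x = [(-1.93)·50 − (-0.60)·140] / 1650 = -0.007576
∂h/∂y = [5·(-0.60) − (-10)·(-1.93)] / 1650 = -0.01352
h(20, -45) = 316.25 + (-0.007576)·(-20) + (-0.01352)·(-75) = 316.25 +0.152 +1.014 = 317.415 m.

317.4 m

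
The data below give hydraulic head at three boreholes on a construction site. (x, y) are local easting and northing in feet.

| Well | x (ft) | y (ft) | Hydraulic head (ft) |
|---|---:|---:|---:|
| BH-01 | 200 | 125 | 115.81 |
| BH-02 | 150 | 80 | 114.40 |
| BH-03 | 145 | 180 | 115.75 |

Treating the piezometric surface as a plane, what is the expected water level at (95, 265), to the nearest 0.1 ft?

With h = a·x + b·y + c and BH-01 as origin, the differences give:
  (-50)·a + (-45)·b = -1.41
  (-55)·a + 55·b = -0.06
Eliminate b (×55 and ×(-45), subtract): -5225·a = -80.250 → a = ∂h/∂x = +0.01536
Back-substitute: b = ∂h/∂y = +0.01427.
h(95, 265) = 115.81 + (+0.01536)·(-105) + (+0.01427)·(140) = 115.81 -1.613 +1.998 = 116.195 ft.

116.2 ft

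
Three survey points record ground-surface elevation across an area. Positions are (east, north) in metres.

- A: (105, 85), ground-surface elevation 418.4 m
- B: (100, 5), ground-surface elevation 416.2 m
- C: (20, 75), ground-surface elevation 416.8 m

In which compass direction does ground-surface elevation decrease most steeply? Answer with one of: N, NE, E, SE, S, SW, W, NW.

SW

Taking A as reference: B−A = (-5, -80, -2.2); C−A = (-85, -10, -1.6).
Solve a·Δx + b·Δy = Δz: det = (-5)·(-10) − (-85)·(-80) = -6750.
∂z/∂x = [(-2.2)·(-10) − (-1.6)·(-80)] / -6750 = +0.01570
∂z/∂y = [(-5)·(-1.6) − (-85)·(-2.2)] / -6750 = +0.02652
Steepest decrease is along −∇f = (-0.01570 E, -0.02652 N) → southwest.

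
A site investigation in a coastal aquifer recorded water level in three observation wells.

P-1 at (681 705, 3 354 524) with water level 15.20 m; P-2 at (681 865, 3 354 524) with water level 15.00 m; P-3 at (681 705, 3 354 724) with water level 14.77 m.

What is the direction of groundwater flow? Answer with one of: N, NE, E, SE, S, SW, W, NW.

NE

∂h/∂x = (15.00 − 15.20) / (681865 − 681705) = -0.001250
∂h/∂y = (14.77 − 15.20) / (3354724 − 3354524) = -0.002150
Flow = −∇h = (+0.001250 east, +0.002150 north), which points northeast.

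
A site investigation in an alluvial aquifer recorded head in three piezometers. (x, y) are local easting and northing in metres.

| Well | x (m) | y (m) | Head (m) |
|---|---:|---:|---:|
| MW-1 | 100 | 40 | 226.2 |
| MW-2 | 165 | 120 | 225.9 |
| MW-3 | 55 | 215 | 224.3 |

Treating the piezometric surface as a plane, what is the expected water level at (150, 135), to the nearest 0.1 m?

225.7 m

Three-point gradient (reference MW-1): Δ to MW-2 = (65, 80, -0.3), Δ to MW-3 = (-45, 175, -1.9).
∂h/∂x = +0.006644, ∂h/∂y = -0.009149 (det = 14975).
h(150, 135) = 226.2 + (+0.006644)·(50) + (-0.009149)·(95) = 226.2 +0.332 -0.869 = 225.663 m.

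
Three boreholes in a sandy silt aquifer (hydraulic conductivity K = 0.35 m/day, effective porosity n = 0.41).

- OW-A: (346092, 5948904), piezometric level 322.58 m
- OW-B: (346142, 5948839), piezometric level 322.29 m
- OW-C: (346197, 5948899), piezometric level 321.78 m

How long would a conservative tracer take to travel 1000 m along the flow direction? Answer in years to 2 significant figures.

Differences from OW-A: to OW-B (Δx, Δy, Δh) = (50, -65, -0.29); to OW-C = (105, -5, -0.80).
Solve a·Δx + b·Δy = Δh: det = 50·(-5) − 105·(-65) = 6575.
∂h/∂x = [(-0.29)·(-5) − (-0.80)·(-65)] / 6575 = -0.007688
∂h/∂y = [50·(-0.80) − 105·(-0.29)] / 6575 = -0.001452
|∇h| = √(-0.007688² + -0.001452²) = 0.007824
Seepage velocity v = K·i/n = 0.35 × 0.007824 / 0.41 = 0.006679 m/day.
t = 1000 / 0.006679 = 1.497e+05 days = 410 years.

410 years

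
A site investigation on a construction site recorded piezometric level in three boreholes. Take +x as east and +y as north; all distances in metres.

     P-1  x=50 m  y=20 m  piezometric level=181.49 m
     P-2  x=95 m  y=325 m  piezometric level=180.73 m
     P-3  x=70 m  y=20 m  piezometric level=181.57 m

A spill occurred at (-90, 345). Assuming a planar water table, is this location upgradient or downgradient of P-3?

downgradient

Taking P-1 as reference: P-2−P-1 = (45, 305, -0.76); P-3−P-1 = (20, 0, +0.08).
Solve a·Δx + b·Δy = Δh: det = 45·0 − 20·305 = -6100.
∂h/∂x = [(-0.76)·0 − (+0.08)·305] / -6100 = +0.004000
∂h/∂y = [45·(+0.08) − 20·(-0.76)] / -6100 = -0.003082
Head at (-90, 345) = 181.49 + (+0.004000)·(-140) + (-0.003082)·(325) = 179.93 m.
That is lower than the 181.57 m at P-3, so the point is downgradient.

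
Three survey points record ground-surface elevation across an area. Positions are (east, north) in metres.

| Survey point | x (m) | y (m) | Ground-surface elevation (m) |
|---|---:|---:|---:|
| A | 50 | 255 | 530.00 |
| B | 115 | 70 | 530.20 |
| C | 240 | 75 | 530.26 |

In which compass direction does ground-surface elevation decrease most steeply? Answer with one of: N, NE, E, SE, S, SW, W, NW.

NW

Taking A as reference: B−A = (65, -185, +0.20); C−A = (190, -180, +0.26).
Determinant of the coordinate differences = 65·(-180) − 190·(-185) = 23450.
∂z/∂x = [(+0.20)·(-180) − (+0.26)·(-185)] / 23450 = +0.0005160
∂z/∂y = [65·(+0.26) − 190·(+0.20)] / 23450 = -0.0008998
Steepest decrease is along −∇f = (-0.0005160 E, +0.0008998 N) → northwest.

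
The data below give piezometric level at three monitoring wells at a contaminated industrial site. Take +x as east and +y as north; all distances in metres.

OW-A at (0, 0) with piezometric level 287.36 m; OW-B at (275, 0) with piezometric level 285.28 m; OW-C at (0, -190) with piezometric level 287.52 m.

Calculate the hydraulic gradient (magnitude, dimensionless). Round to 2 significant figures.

∂h/∂x = (285.28 − 287.36) / (275 − 0) = -0.007564
∂h/∂y = (287.52 − 287.36) / (-190 − 0) = -0.0008421
|∇h| = √(-0.007564² + -0.0008421²) = 0.007611

0.0076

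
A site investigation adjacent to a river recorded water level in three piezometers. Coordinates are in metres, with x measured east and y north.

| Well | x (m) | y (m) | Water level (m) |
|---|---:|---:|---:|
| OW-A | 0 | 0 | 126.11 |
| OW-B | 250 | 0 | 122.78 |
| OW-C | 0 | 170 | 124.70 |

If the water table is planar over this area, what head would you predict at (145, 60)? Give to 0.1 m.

123.7 m

∂h/∂x = (122.78 − 126.11) / (250 − 0) = -0.01332
∂h/∂y = (124.70 − 126.11) / (170 − 0) = -0.008294
h(145, 60) = 126.11 + (-0.01332)·(145) + (-0.008294)·(60) = 126.11 -1.931 -0.498 = 123.681 m.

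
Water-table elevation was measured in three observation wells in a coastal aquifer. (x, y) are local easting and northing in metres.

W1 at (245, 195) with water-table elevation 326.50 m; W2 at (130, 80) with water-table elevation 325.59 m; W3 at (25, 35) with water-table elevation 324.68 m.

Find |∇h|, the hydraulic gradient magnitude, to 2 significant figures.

Differences from W1: to W2 (Δx, Δy, Δh) = (-115, -115, -0.91); to W3 = (-220, -160, -1.82).
Determinant of the coordinate differences = (-115)·(-160) − (-220)·(-115) = -6900.
∂h/∂x = [(-0.91)·(-160) − (-1.82)·(-115)] / -6900 = +0.009232
∂h/∂y = [(-115)·(-1.82) − (-220)·(-0.91)] / -6900 = -0.001319
|∇h| = √(0.009232² + -0.001319²) = 0.009326

0.0093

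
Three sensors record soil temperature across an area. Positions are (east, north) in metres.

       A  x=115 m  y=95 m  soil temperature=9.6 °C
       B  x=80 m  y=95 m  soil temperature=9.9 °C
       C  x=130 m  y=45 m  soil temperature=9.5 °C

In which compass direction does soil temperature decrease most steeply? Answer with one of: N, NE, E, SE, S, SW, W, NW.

E

Three-point gradient (reference A): Δ to B = (-35, 0, +0.3), Δ to C = (15, -50, -0.1).
∂T/∂x = -0.008571, ∂T/∂y = -0.0005714 (det = 1750).
Steepest decrease is along −∇f = (+0.008571 E, +0.0005714 N) → east.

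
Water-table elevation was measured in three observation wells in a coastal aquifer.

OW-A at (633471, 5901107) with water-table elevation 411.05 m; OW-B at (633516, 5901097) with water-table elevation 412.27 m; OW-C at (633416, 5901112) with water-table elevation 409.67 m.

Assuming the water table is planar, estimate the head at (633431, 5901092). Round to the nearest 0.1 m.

Three-point gradient (reference OW-A): Δ to OW-B = (45, -10, +1.22), Δ to OW-C = (-55, 5, -1.38).
∂h/∂x = +0.02369, ∂h/∂y = -0.01538 (det = -325).
h(633431, 5901092) = 411.05 + (+0.02369)·(-40) + (-0.01538)·(-15) = 411.05 -0.948 +0.231 = 410.333 m.

410.3 m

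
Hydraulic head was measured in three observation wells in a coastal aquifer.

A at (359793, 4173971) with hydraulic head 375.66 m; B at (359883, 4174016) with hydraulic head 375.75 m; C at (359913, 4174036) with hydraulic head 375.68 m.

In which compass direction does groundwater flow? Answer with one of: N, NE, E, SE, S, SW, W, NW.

NW

Three-point gradient (reference A): Δ to B = (90, 45, +0.09), Δ to C = (120, 65, +0.02).
∂h/∂x = +0.01100, ∂h/∂y = -0.02000 (det = 450).
Flow = −∇h = (-0.01100 east, +0.02000 north), which points northwest.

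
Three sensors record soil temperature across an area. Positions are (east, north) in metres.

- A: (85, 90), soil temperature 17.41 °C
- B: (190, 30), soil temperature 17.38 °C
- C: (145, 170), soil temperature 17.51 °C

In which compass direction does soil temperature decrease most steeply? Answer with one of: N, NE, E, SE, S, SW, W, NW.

S

Taking A as reference: B−A = (105, -60, -0.03); C−A = (60, 80, +0.10).
Determinant of the coordinate differences = 105·80 − 60·(-60) = 12000.
∂T/∂x = [(-0.03)·80 − (+0.10)·(-60)] / 12000 = +0.0003000
∂T/∂y = [105·(+0.10) − 60·(-0.03)] / 12000 = +0.001025
Steepest decrease is along −∇f = (-0.0003000 E, -0.001025 N) → south.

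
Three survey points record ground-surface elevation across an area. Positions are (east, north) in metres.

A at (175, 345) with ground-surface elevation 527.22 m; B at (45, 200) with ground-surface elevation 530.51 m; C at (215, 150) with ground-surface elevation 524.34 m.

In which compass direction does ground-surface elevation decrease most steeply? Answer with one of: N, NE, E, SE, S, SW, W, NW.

E

With z = a·x + b·y + c and A as origin, the differences give:
  (-130)·a + (-145)·b = +3.29
  40·a + (-195)·b = -2.88
Eliminate b (×(-195) and ×(-145), subtract): 31150·a = -1059.150 → a = ∂z/∂x = -0.03400
Back-substitute: b = ∂z/∂y = +0.007795.
Steepest decrease is along −∇f = (+0.03400 E, -0.007795 N) → east.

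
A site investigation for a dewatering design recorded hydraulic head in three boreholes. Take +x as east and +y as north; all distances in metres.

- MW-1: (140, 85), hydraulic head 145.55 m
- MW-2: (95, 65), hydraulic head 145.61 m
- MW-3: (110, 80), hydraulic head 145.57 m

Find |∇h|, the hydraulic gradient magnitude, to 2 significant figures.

0.0024

Taking MW-1 as reference: MW-2−MW-1 = (-45, -20, +0.06); MW-3−MW-1 = (-30, -5, +0.02).
Determinant of the coordinate differences = (-45)·(-5) − (-30)·(-20) = -375.
∂h/∂x = [(+0.06)·(-5) − (+0.02)·(-20)] / -375 = -0.0002667
∂h/∂y = [(-45)·(+0.02) − (-30)·(+0.06)] / -375 = -0.002400
|∇h| = √(-0.0002667² + -0.002400²) = 0.002415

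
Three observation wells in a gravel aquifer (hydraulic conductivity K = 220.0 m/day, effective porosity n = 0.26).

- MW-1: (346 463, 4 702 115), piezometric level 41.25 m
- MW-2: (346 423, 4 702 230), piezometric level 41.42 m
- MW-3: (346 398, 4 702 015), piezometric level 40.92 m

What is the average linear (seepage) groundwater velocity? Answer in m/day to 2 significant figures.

Three-point gradient (reference MW-1): Δ to MW-2 = (-40, 115, +0.17), Δ to MW-3 = (-65, -100, -0.33).
∂h/∂x = +0.001826, ∂h/∂y = +0.002113 (det = 11475).
|∇h| = √(0.001826² + 0.002113²) = 0.002793
Seepage velocity v = K·i/n = 220.0 × 0.002793 / 0.26 = 2.363 m/day.

2.4 m/day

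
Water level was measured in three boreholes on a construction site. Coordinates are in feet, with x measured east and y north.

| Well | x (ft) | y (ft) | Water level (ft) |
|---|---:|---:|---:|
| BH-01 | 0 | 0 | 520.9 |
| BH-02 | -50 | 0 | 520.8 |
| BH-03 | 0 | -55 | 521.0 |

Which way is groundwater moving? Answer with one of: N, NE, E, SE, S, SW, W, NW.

NW

∂h/∂x = (520.8 − 520.9) / (-50 − 0) = +0.002000
∂h/∂y = (521.0 − 520.9) / (-55 − 0) = -0.001818
Flow = −∇h = (-0.002000 east, +0.001818 north), which points northwest.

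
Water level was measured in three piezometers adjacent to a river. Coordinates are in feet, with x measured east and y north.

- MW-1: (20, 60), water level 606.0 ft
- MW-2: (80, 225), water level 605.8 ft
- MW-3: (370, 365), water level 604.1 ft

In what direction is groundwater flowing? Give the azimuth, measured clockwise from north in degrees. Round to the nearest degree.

100°

With h = a·x + b·y + c and MW-1 as origin, the differences give:
  60·a + 165·b = -0.2
  350·a + 305·b = -1.9
Eliminate b (×305 and ×165, subtract): -39450·a = 252.50 → a = ∂h/∂x = -0.006401
Back-substitute: b = ∂h/∂y = +0.001115.
Flow direction (−∇h) has components (+0.006401 E, -0.001115 N).
Azimuth = atan2(E, N) = atan2(+0.006401, -0.001115) = 99.9° ≈ 100°.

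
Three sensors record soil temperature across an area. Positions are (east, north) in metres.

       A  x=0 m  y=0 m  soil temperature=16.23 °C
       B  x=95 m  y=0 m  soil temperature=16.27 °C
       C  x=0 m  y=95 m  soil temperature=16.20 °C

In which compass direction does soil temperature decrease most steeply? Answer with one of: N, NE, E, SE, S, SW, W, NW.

∂T/∂x = (16.27 − 16.23) / (95 − 0) = +0.0004211
∂T/∂y = (16.20 − 16.23) / (95 − 0) = -0.0003158
Steepest decrease is along −∇f = (-0.0004211 E, +0.0003158 N) → northwest.

NW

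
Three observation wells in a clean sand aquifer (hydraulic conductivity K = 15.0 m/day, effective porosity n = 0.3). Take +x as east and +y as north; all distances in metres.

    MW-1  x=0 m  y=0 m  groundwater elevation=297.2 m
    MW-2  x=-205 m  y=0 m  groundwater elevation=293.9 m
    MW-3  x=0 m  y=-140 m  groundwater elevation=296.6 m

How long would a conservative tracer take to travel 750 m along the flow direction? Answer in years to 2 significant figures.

2.5 years

∂h/∂x = (293.9 − 297.2) / (-205 − 0) = +0.01610
∂h/∂y = (296.6 − 297.2) / (-140 − 0) = +0.004286
|∇h| = √(0.01610² + 0.004286²) = 0.01666
Seepage velocity v = K·i/n = 15.0 × 0.01666 / 0.3 = 0.833 m/day.
t = 750 / 0.833 = 900.4 days = 2.47 years.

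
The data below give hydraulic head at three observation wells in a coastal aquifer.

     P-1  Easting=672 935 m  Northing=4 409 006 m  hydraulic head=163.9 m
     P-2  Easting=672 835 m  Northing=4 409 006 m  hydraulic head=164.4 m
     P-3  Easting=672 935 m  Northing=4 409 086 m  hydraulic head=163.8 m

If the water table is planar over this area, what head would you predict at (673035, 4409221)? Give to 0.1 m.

163.1 m

∂h/∂x = (164.4 − 163.9) / (672835 − 672935) = -0.005000
∂h/∂y = (163.8 − 163.9) / (4409086 − 4409006) = -0.001250
h(673035, 4409221) = 163.9 + (-0.005000)·(100) + (-0.001250)·(215) = 163.9 -0.500 -0.269 = 163.131 m.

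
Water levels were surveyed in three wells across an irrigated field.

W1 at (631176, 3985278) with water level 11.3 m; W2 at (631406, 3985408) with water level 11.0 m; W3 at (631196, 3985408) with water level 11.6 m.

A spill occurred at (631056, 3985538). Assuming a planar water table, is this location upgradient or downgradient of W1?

Taking W1 as reference: W2−W1 = (230, 130, -0.3); W3−W1 = (20, 130, +0.3).
Determinant of the coordinate differences = 230·130 − 20·130 = 27300.
∂h/∂x = [(-0.3)·130 − (+0.3)·130] / 27300 = -0.002857
∂h/∂y = [230·(+0.3) − 20·(-0.3)] / 27300 = +0.002747
Head at (631056, 3985538) = 11.3 + (-0.002857)·(-120) + (+0.002747)·(260) = 12.36 m.
That is higher than the 11.3 m at W1, so the point is upgradient.

upgradient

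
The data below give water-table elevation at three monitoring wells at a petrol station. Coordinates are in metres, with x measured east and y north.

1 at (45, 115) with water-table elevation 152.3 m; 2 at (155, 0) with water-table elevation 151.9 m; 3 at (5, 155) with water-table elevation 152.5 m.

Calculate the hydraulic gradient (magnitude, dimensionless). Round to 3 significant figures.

0.0461

Differences from 1: to 2 (Δx, Δy, Δh) = (110, -115, -0.4); to 3 = (-40, 40, +0.2).
Determinant of the coordinate differences = 110·40 − (-40)·(-115) = -200.
∂h/∂x = [(-0.4)·40 − (+0.2)·(-115)] / -200 = -0.03500
∂h/∂y = [110·(+0.2) − (-40)·(-0.4)] / -200 = -0.03000
|∇h| = √(-0.03500² + -0.03000²) = 0.0461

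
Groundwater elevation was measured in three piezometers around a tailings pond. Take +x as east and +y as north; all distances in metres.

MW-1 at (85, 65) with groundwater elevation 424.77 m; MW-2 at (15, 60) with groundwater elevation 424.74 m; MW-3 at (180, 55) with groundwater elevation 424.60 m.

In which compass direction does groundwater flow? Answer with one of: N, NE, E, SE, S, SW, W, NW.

S

Taking MW-1 as reference: MW-2−MW-1 = (-70, -5, -0.03); MW-3−MW-1 = (95, -10, -0.17).
Solve a·Δx + b·Δy = Δh: det = (-70)·(-10) − 95·(-5) = 1175.
∂h/∂x = [(-0.03)·(-10) − (-0.17)·(-5)] / 1175 = -0.0004681
∂h/∂y = [(-70)·(-0.17) − 95·(-0.03)] / 1175 = +0.01255
Flow = −∇h = (+0.0004681 east, -0.01255 north), which points south.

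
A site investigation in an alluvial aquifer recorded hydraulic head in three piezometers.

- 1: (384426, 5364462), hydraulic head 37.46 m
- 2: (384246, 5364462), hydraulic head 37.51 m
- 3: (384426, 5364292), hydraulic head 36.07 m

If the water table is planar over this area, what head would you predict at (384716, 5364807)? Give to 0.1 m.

40.2 m

∂h/∂x = (37.51 − 37.46) / (384246 − 384426) = -0.0002778
∂h/∂y = (36.07 − 37.46) / (5364292 − 5364462) = +0.008176
h(384716, 5364807) = 37.46 + (-0.0002778)·(290) + (+0.008176)·(345) = 37.46 -0.081 +2.821 = 40.200 m.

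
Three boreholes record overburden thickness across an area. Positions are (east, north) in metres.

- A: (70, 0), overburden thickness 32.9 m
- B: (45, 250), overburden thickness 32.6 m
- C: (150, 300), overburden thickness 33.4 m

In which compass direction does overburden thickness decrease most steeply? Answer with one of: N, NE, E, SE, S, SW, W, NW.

W

Differences from A: to B (Δx, Δy, Δh) = (-25, 250, -0.3); to C = (80, 300, +0.5).
Solve a·Δx + b·Δy = Δd: det = (-25)·300 − 80·250 = -27500.
∂d/∂x = [(-0.3)·300 − (+0.5)·250] / -27500 = +0.007818
∂d/∂y = [(-25)·(+0.5) − 80·(-0.3)] / -27500 = -0.0004182
Steepest decrease is along −∇f = (-0.007818 E, +0.0004182 N) → west.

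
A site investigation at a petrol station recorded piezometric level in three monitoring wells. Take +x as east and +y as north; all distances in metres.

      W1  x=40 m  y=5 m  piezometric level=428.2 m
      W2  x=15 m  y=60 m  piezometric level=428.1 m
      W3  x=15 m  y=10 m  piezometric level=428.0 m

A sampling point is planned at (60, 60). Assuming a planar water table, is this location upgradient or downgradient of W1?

upgradient

Differences from W1: to W2 (Δx, Δy, Δh) = (-25, 55, -0.1); to W3 = (-25, 5, -0.2).
Determinant of the coordinate differences = (-25)·5 − (-25)·55 = 1250.
∂h/∂x = [(-0.1)·5 − (-0.2)·55] / 1250 = +0.008400
∂h/∂y = [(-25)·(-0.2) − (-25)·(-0.1)] / 1250 = +0.002000
Head at (60, 60) = 428.2 + (+0.008400)·(20) + (+0.002000)·(55) = 428.48 m.
That is higher than the 428.2 m at W1, so the point is upgradient.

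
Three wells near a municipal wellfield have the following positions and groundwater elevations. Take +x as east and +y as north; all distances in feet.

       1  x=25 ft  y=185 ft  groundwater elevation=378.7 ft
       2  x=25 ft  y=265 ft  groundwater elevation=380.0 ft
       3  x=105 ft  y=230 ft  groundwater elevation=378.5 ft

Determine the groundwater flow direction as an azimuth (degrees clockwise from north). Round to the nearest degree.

With h = a·x + b·y + c and 1 as origin, the differences give:
  0·a + 80·b = +1.3
  80·a + 45·b = -0.2
Eliminate b (×45 and ×80, subtract): -6400·a = 74.50 → a = ∂h/∂x = -0.01164
Back-substitute: b = ∂h/∂y = +0.01625.
Flow direction (−∇h) has components (+0.01164 E, -0.01625 N).
Azimuth = atan2(E, N) = atan2(+0.01164, -0.01625) = 144.4° ≈ 144°.

144°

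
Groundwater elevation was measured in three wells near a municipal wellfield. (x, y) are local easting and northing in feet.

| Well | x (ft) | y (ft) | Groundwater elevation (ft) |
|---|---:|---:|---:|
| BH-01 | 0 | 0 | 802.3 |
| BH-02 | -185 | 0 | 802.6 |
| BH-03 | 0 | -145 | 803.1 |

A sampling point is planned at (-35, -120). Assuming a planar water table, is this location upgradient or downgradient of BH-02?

∂h/∂x = (802.6 − 802.3) / (-185 − 0) = -0.001622
∂h/∂y = (803.1 − 802.3) / (-145 − 0) = -0.005517
Head at (-35, -120) = 802.3 + (-0.001622)·(-35) + (-0.005517)·(-120) = 803.02 ft.
That is higher than the 802.6 ft at BH-02, so the point is upgradient.

upgradient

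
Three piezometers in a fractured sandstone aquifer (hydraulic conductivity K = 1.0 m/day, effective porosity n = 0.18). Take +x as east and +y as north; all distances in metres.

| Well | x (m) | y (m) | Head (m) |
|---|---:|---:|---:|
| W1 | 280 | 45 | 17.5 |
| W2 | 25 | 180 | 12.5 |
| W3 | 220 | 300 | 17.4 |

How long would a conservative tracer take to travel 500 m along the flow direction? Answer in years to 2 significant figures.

With h = a·x + b·y + c and W1 as origin, the differences give:
  (-255)·a + 135·b = -5.0
  (-60)·a + 255·b = -0.1
Eliminate b (×255 and ×135, subtract): -56925·a = -1261.50 → a = ∂h/∂x = +0.02216
Back-substitute: b = ∂h/∂y = +0.004822.
|∇h| = √(0.02216² + 0.004822²) = 0.02268
Seepage velocity v = K·i/n = 1.0 × 0.02268 / 0.18 = 0.126 m/day.
t = 500 / 0.126 = 3968 days = 10.9 years.

11 years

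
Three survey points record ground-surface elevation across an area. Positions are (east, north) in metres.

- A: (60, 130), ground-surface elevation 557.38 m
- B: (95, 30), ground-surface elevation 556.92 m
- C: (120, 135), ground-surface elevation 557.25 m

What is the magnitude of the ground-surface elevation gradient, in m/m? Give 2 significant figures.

Differences from A: to B (Δx, Δy, Δh) = (35, -100, -0.46); to C = (60, 5, -0.13).
Determinant of the coordinate differences = 35·5 − 60·(-100) = 6175.
∂z/∂x = [(-0.46)·5 − (-0.13)·(-100)] / 6175 = -0.002478
∂z/∂y = [35·(-0.13) − 60·(-0.46)] / 6175 = +0.003733
|∇f| = √(-0.002478² + 0.003733²) = 0.004481 m/m

0.0045 m/m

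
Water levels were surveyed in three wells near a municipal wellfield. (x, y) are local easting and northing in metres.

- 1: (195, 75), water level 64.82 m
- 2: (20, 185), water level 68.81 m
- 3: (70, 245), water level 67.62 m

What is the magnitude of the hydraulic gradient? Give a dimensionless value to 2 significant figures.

0.023

Differences from 1: to 2 (Δx, Δy, Δh) = (-175, 110, +3.99); to 3 = (-125, 170, +2.80).
Solve a·Δx + b·Δy = Δh: det = (-175)·170 − (-125)·110 = -16000.
∂h/∂x = [(+3.99)·170 − (+2.80)·110] / -16000 = -0.02314
∂h/∂y = [(-175)·(+2.80) − (-125)·(+3.99)] / -16000 = -0.0005469
|∇h| = √(-0.02314² + -0.0005469²) = 0.02315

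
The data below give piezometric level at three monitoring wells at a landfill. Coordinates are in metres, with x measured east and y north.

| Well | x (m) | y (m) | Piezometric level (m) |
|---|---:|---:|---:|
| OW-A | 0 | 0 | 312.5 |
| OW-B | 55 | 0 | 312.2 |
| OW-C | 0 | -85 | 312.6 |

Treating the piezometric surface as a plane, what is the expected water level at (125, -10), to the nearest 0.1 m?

∂h/∂x = (312.2 − 312.5) / (55 − 0) = -0.005455
∂h/∂y = (312.6 − 312.5) / (-85 − 0) = -0.001176
h(125, -10) = 312.5 + (-0.005455)·(125) + (-0.001176)·(-10) = 312.5 -0.682 +0.012 = 311.830 m.

311.8 m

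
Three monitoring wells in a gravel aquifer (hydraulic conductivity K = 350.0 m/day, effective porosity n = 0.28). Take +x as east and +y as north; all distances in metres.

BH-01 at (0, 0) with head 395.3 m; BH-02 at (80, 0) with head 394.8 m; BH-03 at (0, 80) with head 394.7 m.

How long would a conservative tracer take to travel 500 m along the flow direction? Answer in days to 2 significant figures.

41 days

∂h/∂x = (394.8 − 395.3) / (80 − 0) = -0.006250
∂h/∂y = (394.7 − 395.3) / (80 − 0) = -0.007500
|∇h| = √(-0.006250² + -0.007500²) = 0.009763
Seepage velocity v = K·i/n = 350.0 × 0.009763 / 0.28 = 12.2 m/day.
t = 500 / 12.2 = 40.98 days.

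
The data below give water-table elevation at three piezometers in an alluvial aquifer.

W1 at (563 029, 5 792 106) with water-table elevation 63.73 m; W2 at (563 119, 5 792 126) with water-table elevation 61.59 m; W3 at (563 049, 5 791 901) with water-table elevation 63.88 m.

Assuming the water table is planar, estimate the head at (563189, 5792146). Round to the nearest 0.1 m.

59.9 m

Taking W1 as reference: W2−W1 = (90, 20, -2.14); W3−W1 = (20, -205, +0.15).
Solve a·Δx + b·Δy = Δh: det = 90·(-205) − 20·20 = -18850.
∂h/∂x = [(-2.14)·(-205) − (+0.15)·20] / -18850 = -0.02311
∂h/∂y = [90·(+0.15) − 20·(-2.14)] / -18850 = -0.002987
h(563189, 5792146) = 63.73 + (-0.02311)·(160) + (-0.002987)·(40) = 63.73 -3.698 -0.119 = 59.912 m.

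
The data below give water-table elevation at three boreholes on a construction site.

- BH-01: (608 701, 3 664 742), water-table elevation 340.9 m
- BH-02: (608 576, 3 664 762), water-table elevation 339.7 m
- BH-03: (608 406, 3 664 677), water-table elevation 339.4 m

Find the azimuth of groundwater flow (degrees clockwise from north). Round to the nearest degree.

327°

Differences from BH-01: to BH-02 (Δx, Δy, Δh) = (-125, 20, -1.2); to BH-03 = (-295, -65, -1.5).
Determinant of the coordinate differences = (-125)·(-65) − (-295)·20 = 14025.
∂h/∂x = [(-1.2)·(-65) − (-1.5)·20] / 14025 = +0.007701
∂h/∂y = [(-125)·(-1.5) − (-295)·(-1.2)] / 14025 = -0.01187
Flow direction (−∇h) has components (-0.007701 E, +0.01187 N).
Azimuth = atan2(E, N) = atan2(-0.007701, +0.01187) = 327.0° ≈ 327°.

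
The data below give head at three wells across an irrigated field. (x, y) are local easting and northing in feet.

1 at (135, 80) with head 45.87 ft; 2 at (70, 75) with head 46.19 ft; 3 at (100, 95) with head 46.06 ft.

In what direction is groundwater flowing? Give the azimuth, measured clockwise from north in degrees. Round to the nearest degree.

With h = a·x + b·y + c and 1 as origin, the differences give:
  (-65)·a + (-5)·b = +0.32
  (-35)·a + 15·b = +0.19
Eliminate b (×15 and ×(-5), subtract): -1150·a = 5.750 → a = ∂h/∂x = -0.005000
Back-substitute: b = ∂h/∂y = +0.001000.
Flow direction (−∇h) has components (+0.005000 E, -0.001000 N).
Azimuth = atan2(E, N) = atan2(+0.005000, -0.001000) = 101.3° ≈ 101°.

101°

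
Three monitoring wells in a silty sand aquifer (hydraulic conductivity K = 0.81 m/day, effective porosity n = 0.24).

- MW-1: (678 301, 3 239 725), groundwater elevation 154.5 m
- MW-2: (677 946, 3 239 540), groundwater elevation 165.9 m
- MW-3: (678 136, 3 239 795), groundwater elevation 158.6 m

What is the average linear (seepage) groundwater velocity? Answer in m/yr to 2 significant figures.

Three-point gradient (reference MW-1): Δ to MW-2 = (-355, -185, +11.4), Δ to MW-3 = (-165, 70, +4.1).
∂h/∂x = -0.02811, ∂h/∂y = -0.007684 (det = -55375).
|∇h| = √(-0.02811² + -0.007684²) = 0.02914
Seepage velocity v = K·i/n = 0.81 × 0.02914 / 0.24 = 0.09835 m/day = 35.92 m/yr.

36 m/yr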